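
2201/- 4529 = -2201/4529 = -0.49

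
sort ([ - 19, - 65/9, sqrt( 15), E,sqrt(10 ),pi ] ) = [ - 19 , - 65/9, E, pi, sqrt( 10), sqrt( 15 ) ] 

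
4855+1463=6318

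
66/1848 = 1/28 = 0.04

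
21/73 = 21/73 = 0.29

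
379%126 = 1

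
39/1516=39/1516 = 0.03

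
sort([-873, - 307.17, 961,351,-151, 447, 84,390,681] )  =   [ - 873, - 307.17, - 151,84, 351,390, 447,681,961]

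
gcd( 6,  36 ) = 6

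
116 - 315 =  - 199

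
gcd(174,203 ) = 29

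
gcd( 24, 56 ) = 8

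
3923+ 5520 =9443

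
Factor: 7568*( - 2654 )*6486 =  - 2^6*3^1*11^1*23^1 * 43^1*47^1*1327^1 = - 130274371392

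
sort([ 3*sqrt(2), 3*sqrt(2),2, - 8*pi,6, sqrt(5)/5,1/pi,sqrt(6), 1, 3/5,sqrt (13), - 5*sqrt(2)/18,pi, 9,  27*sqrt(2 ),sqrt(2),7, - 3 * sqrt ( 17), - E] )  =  [ - 8* pi, - 3*sqrt( 17 ), - E,  -  5*sqrt(2 )/18, 1/pi , sqrt( 5)/5, 3/5,1 , sqrt(2),2,sqrt( 6),pi,sqrt(13 ),  3*sqrt( 2), 3*sqrt ( 2 ) , 6, 7, 9, 27*sqrt (2)]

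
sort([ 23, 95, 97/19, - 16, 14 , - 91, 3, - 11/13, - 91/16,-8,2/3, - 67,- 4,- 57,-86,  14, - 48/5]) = [ - 91, - 86,- 67,-57,-16, - 48/5, - 8, - 91/16, - 4, - 11/13,2/3,3, 97/19,14, 14, 23,  95 ] 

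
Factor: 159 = 3^1*53^1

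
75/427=75/427 = 0.18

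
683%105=53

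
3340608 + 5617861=8958469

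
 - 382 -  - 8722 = 8340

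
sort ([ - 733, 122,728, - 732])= [ - 733, - 732, 122,728]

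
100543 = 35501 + 65042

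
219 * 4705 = 1030395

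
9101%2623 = 1232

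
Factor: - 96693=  - 3^1 * 167^1*193^1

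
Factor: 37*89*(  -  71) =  - 37^1*71^1*89^1 = -233803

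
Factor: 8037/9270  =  2^(  -  1 )*5^( - 1 )*19^1 * 47^1*103^(-1 ) = 893/1030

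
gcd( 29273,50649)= 1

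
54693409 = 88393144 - 33699735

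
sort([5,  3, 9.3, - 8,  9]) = [-8, 3,  5,9, 9.3] 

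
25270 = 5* 5054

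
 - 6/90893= -1+90887/90893 = - 0.00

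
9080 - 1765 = 7315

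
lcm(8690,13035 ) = 26070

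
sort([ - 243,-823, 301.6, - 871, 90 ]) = [ - 871,-823, - 243,  90, 301.6 ] 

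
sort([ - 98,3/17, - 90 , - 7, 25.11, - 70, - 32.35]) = [ - 98, - 90, - 70, - 32.35 , - 7, 3/17, 25.11 ] 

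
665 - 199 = 466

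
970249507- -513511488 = 1483760995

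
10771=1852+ 8919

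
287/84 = 41/12 = 3.42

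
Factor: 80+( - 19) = 61 = 61^1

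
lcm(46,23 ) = 46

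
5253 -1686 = 3567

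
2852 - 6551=-3699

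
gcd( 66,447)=3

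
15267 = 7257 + 8010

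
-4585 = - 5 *917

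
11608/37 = 313 +27/37 = 313.73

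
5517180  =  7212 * 765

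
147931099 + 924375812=1072306911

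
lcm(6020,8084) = 282940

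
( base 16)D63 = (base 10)3427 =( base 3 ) 11200221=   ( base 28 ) 4AB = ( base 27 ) 4IP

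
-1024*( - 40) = 40960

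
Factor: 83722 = 2^1 * 41^1* 1021^1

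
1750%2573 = 1750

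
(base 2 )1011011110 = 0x2de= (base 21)1dk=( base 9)1005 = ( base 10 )734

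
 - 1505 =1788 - 3293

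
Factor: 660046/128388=2^ (-1)*3^ ( - 1)*13^(- 1 )*401^1 = 401/78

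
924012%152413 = 9534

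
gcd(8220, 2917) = 1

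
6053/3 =2017  +  2/3 = 2017.67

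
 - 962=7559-8521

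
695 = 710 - 15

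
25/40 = 5/8=0.62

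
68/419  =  68/419 = 0.16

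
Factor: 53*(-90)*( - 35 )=2^1*3^2 * 5^2*7^1*53^1 = 166950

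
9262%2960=382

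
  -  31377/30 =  -1046 + 1/10 = - 1045.90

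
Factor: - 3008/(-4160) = 5^(  -  1)*13^( - 1 )*47^1 =47/65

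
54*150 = 8100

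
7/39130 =1/5590 = 0.00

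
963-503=460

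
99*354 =35046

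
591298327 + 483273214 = 1074571541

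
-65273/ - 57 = 1145 + 8/57 = 1145.14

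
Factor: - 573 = - 3^1 *191^1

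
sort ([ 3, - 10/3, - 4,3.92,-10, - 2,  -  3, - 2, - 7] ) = [  -  10,-7, - 4,-10/3, - 3, - 2, - 2, 3,3.92]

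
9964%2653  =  2005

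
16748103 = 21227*789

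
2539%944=651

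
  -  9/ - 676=9/676 = 0.01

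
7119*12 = 85428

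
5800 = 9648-3848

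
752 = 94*8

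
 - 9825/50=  - 197 + 1/2= - 196.50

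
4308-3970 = 338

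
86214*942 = 81213588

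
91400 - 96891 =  - 5491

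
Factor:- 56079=-3^3*31^1*67^1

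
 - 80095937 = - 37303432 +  - 42792505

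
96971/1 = 96971 =96971.00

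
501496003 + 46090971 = 547586974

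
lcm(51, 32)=1632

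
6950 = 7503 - 553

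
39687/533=74 + 245/533 = 74.46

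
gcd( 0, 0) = 0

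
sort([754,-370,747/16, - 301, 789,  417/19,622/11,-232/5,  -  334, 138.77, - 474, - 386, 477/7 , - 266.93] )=[-474,-386, - 370, - 334, - 301,-266.93,-232/5, 417/19,  747/16,622/11,477/7, 138.77, 754, 789 ]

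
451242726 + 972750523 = 1423993249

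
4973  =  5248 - 275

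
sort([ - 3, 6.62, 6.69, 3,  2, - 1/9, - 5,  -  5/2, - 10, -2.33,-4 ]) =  [-10,-5,-4, - 3,-5/2, - 2.33, - 1/9,  2, 3, 6.62,6.69]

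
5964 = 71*84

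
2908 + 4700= 7608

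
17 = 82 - 65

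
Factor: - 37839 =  - 3^1 * 12613^1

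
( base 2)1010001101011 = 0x146b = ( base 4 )1101223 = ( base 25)892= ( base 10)5227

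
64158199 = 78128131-13969932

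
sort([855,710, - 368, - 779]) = [ - 779 ,-368,710,855] 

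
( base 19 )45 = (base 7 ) 144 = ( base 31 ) 2J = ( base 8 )121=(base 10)81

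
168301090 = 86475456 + 81825634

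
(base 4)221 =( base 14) 2D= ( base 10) 41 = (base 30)1b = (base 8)51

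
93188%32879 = 27430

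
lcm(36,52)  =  468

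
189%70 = 49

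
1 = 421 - 420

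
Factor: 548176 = 2^4*34261^1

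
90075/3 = 30025 = 30025.00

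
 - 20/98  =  -10/49 = - 0.20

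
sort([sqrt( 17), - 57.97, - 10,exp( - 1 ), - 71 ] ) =[ - 71, - 57.97, - 10,exp( - 1 ), sqrt( 17 )]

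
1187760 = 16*74235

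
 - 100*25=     -  2500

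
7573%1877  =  65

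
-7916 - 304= - 8220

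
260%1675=260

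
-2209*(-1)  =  2209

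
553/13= 553/13 =42.54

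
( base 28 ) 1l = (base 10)49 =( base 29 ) 1K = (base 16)31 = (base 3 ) 1211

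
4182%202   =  142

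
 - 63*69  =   - 4347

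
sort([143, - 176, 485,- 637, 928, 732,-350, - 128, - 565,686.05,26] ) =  [ - 637, - 565, - 350, - 176 , - 128, 26, 143,485,  686.05, 732, 928 ] 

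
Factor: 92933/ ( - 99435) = - 3^( - 1 )*5^( - 1)*7^( - 1)*199^1 * 467^1*947^( - 1) 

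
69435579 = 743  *93453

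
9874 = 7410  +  2464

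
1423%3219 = 1423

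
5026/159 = 5026/159=31.61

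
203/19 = 203/19 =10.68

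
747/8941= 747/8941 = 0.08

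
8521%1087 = 912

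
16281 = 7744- - 8537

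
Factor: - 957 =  - 3^1*11^1*29^1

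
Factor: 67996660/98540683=2^2 * 5^1*449^( - 1)*941^1 * 3613^1*219467^(-1)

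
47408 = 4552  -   - 42856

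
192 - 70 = 122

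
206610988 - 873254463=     -  666643475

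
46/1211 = 46/1211=0.04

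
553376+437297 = 990673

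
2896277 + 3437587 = 6333864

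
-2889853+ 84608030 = 81718177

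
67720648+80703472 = 148424120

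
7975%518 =205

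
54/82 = 27/41 = 0.66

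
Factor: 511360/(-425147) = -2^7*5^1*17^1 * 47^1*425147^( - 1) 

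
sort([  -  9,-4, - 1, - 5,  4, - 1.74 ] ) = [ - 9,-5,-4,- 1.74, - 1, 4]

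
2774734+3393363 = 6168097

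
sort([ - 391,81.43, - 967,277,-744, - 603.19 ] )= [ - 967,  -  744, - 603.19, - 391, 81.43,  277 ]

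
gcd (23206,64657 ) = 41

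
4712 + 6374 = 11086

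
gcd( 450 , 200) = 50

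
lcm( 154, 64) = 4928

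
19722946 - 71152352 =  - 51429406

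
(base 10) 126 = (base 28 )4E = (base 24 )56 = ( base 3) 11200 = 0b1111110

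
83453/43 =83453/43 = 1940.77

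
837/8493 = 279/2831= 0.10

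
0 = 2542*0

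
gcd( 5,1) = 1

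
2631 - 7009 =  - 4378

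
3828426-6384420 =-2555994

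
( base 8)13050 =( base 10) 5672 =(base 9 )7702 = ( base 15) 1A32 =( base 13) 2774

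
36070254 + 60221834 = 96292088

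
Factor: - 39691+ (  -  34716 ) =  - 74407 = -37^1*2011^1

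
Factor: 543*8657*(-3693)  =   - 3^2 * 11^1*181^1 *787^1* 1231^1 = - 17359873443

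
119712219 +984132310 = 1103844529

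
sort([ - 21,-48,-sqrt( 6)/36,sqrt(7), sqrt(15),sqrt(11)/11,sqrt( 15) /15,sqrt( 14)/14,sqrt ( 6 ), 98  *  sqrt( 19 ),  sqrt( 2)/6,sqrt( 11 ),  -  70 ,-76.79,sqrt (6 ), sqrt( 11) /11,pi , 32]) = [ - 76.79,  -  70, - 48, - 21,-sqrt( 6)/36,sqrt(2) /6, sqrt( 15) /15,  sqrt(14)/14, sqrt(11 )/11,sqrt( 11)/11,sqrt( 6 ) , sqrt (6),  sqrt(7),pi,sqrt( 11 ),sqrt(15 ),32, 98* sqrt( 19) ]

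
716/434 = 1  +  141/217 = 1.65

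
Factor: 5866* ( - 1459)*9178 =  - 78549857932 =- 2^2*7^1*13^1*353^1*419^1*1459^1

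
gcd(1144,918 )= 2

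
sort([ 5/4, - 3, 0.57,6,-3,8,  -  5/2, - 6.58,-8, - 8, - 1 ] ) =[  -  8, - 8, - 6.58, - 3, - 3, - 5/2,-1,0.57,5/4,6, 8]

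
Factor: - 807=-3^1 * 269^1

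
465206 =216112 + 249094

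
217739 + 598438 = 816177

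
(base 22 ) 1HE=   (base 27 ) 158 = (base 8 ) 1550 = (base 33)QE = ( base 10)872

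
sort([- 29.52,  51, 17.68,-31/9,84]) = [ - 29.52,  -  31/9,17.68,  51,84]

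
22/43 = 22/43  =  0.51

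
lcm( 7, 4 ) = 28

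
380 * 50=19000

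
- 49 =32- 81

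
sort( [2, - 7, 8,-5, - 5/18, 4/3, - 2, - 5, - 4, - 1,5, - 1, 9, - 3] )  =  [-7, - 5,- 5, - 4, - 3, - 2, - 1, - 1, - 5/18,4/3,2,5,8 , 9] 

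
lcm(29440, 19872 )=794880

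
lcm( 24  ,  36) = 72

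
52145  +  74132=126277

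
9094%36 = 22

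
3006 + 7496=10502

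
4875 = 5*975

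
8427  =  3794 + 4633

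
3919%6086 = 3919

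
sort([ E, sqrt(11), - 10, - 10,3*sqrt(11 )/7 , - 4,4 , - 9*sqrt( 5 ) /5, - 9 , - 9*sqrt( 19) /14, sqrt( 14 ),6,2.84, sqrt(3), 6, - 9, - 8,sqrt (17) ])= [ - 10, - 10, - 9, - 9 ,-8, -9 * sqrt( 5)/5, - 4, - 9 * sqrt(19)/14,3*sqrt(11 ) /7,sqrt(3) , E, 2.84,sqrt (11 ), sqrt(14 ),4, sqrt( 17), 6 , 6 ] 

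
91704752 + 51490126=143194878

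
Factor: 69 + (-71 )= -2^1 = - 2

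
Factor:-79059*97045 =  - 3^1 * 5^1 * 13^1*19^2*73^1*1493^1 = - 7672280655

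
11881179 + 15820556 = 27701735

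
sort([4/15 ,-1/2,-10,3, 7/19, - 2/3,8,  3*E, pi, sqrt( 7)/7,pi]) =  [-10,-2/3 , - 1/2,4/15,7/19, sqrt(7)/7, 3  ,  pi,pi, 8 , 3*E]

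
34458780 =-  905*( -38076 ) 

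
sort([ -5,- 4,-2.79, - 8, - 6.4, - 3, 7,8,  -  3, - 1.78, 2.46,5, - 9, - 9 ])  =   [ - 9 , - 9,- 8, - 6.4, - 5, - 4, - 3, - 3, - 2.79, - 1.78, 2.46,5, 7,8]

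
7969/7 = 7969/7   =  1138.43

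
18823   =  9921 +8902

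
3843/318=1281/106= 12.08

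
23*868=19964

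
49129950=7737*6350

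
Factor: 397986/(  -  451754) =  - 3^1*107^( - 1 )  *  113^1*587^1*2111^( - 1)=- 198993/225877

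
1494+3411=4905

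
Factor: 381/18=2^( - 1)*3^(-1)*127^1= 127/6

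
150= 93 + 57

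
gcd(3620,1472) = 4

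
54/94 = 27/47  =  0.57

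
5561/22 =252 + 17/22 = 252.77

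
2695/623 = 4+29/89 = 4.33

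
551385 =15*36759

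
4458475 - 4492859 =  - 34384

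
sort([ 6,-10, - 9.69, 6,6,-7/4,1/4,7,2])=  [ - 10,-9.69,- 7/4 , 1/4,2,6 , 6, 6, 7 ]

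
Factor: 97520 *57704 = 5627294080 = 2^7*5^1*23^1*53^1*7213^1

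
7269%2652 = 1965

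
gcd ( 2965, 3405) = 5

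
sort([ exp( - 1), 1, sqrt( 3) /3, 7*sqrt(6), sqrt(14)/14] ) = [sqrt( 14) /14,  exp( - 1 ), sqrt( 3) /3 , 1,  7*sqrt ( 6) ] 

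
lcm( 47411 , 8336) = 758576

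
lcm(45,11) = 495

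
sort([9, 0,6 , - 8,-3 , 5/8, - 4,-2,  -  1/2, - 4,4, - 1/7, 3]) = [ - 8, - 4,-4, - 3 , - 2, - 1/2,- 1/7 , 0, 5/8,3, 4, 6, 9]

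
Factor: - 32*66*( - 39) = 2^6 * 3^2 * 11^1*13^1 = 82368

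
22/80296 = 11/40148 = 0.00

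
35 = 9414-9379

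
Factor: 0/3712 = 0 = 0^1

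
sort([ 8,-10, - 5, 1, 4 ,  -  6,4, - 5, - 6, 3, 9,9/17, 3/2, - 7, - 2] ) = [ - 10, - 7,  -  6, - 6, - 5, - 5,-2,9/17, 1, 3/2,3  ,  4, 4, 8, 9 ] 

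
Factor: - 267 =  - 3^1 * 89^1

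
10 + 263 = 273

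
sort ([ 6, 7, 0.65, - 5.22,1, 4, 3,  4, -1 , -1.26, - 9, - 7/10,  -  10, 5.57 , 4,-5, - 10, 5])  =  [-10, -10, - 9,-5.22 ,-5, - 1.26 ,-1, - 7/10,0.65, 1, 3, 4, 4,4 , 5,  5.57, 6,7 ]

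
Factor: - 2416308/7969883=- 2^2*3^1 * 31^( - 1 )*201359^1*257093^(-1)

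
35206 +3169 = 38375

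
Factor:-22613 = - 22613^1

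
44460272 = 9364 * 4748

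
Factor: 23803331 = 23803331^1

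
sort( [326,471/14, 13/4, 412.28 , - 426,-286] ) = [ - 426, - 286 , 13/4,  471/14, 326, 412.28]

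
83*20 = 1660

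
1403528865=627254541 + 776274324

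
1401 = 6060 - 4659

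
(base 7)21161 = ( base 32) 53l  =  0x1475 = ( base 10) 5237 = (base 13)24cb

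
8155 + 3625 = 11780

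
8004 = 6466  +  1538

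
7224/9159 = 56/71 =0.79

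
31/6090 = 31/6090 = 0.01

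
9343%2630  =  1453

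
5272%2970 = 2302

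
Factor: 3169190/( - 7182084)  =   - 2^ ( - 1)*3^(-1)*5^1*7^( - 1)* 13^( - 1 )*6577^( - 1)*316919^1 = - 1584595/3591042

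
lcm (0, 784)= 0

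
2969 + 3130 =6099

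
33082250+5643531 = 38725781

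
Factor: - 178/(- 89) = 2 =2^1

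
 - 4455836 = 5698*(-782 ) 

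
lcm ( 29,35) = 1015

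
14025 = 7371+6654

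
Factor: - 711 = - 3^2 * 79^1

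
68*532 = 36176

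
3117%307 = 47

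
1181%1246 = 1181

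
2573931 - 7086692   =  -4512761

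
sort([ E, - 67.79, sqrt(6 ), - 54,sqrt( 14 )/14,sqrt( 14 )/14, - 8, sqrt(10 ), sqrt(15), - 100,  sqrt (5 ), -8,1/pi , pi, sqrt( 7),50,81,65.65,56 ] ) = [  -  100, - 67.79, - 54, - 8, - 8,sqrt( 14)/14, sqrt( 14 ) /14, 1/pi, sqrt(5 ), sqrt( 6 ),sqrt( 7),E,pi,  sqrt( 10 ), sqrt(15),50 , 56, 65.65,81]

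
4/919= 4/919 = 0.00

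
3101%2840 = 261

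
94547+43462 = 138009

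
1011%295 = 126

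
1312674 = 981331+331343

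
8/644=2/161 =0.01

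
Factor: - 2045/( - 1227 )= 3^( - 1)*5^1 =5/3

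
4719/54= 1573/18 = 87.39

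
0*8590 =0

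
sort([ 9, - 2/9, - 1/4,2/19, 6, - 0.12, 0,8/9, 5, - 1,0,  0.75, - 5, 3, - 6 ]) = [ - 6, - 5, - 1,-1/4, - 2/9, - 0.12, 0, 0, 2/19, 0.75,  8/9, 3, 5,6,9 ] 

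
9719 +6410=16129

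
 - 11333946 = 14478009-25811955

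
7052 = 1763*4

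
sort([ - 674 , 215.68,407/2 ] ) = [ - 674 , 407/2,215.68]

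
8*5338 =42704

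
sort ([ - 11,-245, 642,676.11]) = [  -  245,  -  11, 642,  676.11]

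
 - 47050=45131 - 92181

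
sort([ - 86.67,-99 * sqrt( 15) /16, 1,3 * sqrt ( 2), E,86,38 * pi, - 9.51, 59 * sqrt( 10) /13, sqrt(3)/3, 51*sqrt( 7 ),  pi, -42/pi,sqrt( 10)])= [ - 86.67, - 99* sqrt(15 )/16, - 42/pi, - 9.51,sqrt( 3) /3, 1, E, pi,sqrt( 10 ) , 3 * sqrt(2), 59*sqrt( 10)/13  ,  86, 38*pi, 51*sqrt(7)]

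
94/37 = 94/37 =2.54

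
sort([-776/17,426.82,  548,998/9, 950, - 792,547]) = [-792,-776/17,998/9, 426.82,547, 548, 950]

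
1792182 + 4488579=6280761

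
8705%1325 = 755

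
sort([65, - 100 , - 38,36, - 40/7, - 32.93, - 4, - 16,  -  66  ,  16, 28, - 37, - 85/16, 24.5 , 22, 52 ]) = [ - 100, - 66,- 38,- 37,- 32.93, - 16, - 40/7, - 85/16, - 4,16, 22, 24.5,28,36,52 , 65]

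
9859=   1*9859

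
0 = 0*5150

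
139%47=45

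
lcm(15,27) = 135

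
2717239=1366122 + 1351117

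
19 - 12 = 7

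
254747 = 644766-390019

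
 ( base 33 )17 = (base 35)15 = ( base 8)50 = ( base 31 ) 19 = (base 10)40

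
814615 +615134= 1429749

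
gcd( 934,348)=2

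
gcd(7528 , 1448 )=8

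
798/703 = 1 + 5/37 = 1.14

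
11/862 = 11/862 = 0.01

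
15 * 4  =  60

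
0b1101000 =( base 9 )125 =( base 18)5E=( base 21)4K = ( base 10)104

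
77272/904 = 9659/113=85.48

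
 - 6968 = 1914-8882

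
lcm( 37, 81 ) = 2997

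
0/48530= 0 = 0.00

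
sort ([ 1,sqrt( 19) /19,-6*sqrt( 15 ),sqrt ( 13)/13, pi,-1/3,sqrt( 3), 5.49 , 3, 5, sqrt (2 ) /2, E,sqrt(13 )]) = [-6 *sqrt( 15), - 1/3, sqrt ( 19)/19,sqrt(13 )/13,sqrt(2 ) /2,1,sqrt(3 ), E, 3, pi  ,  sqrt( 13 ),5, 5.49 ]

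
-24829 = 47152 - 71981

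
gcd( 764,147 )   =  1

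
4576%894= 106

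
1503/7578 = 167/842 = 0.20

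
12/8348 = 3/2087= 0.00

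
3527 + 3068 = 6595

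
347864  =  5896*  59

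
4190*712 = 2983280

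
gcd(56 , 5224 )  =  8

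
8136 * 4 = 32544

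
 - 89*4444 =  - 395516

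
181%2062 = 181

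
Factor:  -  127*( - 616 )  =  78232 = 2^3*7^1*11^1 * 127^1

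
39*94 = 3666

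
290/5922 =145/2961 = 0.05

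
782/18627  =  782/18627 = 0.04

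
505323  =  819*617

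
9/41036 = 9/41036= 0.00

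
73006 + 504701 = 577707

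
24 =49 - 25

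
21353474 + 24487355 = 45840829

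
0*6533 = 0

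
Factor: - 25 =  -5^2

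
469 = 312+157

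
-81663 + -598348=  - 680011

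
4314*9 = 38826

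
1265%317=314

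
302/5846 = 151/2923 = 0.05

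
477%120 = 117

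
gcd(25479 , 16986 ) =8493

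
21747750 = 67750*321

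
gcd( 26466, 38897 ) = 401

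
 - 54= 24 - 78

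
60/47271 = 20/15757 = 0.00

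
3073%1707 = 1366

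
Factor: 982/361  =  2^1*19^( - 2)*491^1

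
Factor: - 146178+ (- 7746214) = - 7892392 = - 2^3*43^1*22943^1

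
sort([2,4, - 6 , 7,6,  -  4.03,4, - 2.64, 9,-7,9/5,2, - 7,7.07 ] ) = [ - 7, - 7, -6, - 4.03, - 2.64,9/5,2,2,4,4,6,  7, 7.07, 9 ] 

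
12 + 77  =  89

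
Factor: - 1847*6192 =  - 2^4*3^2*43^1*1847^1 = - 11436624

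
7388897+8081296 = 15470193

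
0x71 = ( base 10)113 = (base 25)4d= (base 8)161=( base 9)135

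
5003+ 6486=11489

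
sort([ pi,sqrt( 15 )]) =[ pi,sqrt( 15 )]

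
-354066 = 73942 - 428008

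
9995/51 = 9995/51 = 195.98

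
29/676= 29/676 = 0.04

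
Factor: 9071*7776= 70536096  =  2^5*3^5*47^1  *193^1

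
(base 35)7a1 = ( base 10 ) 8926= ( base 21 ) k51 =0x22de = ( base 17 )1df1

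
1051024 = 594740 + 456284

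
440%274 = 166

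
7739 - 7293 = 446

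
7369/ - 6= - 1229 + 5/6  =  - 1228.17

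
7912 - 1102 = 6810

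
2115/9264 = 705/3088= 0.23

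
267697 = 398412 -130715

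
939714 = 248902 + 690812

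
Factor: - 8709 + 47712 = 3^1*13001^1 = 39003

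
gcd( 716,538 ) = 2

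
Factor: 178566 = 2^1*3^1*29761^1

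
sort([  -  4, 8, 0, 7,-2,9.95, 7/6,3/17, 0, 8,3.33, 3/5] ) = [ - 4,  -  2,0, 0, 3/17, 3/5, 7/6, 3.33, 7,8, 8, 9.95 ]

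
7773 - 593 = 7180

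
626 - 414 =212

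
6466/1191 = 5+511/1191 = 5.43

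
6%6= 0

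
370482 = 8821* 42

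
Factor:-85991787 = -3^4*7^1 * 43^1 * 3527^1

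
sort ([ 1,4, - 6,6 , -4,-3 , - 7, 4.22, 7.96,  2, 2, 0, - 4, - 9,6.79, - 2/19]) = [ - 9 , - 7 , - 6, - 4, - 4,-3, - 2/19 , 0,  1,2,2,  4,4.22,6 , 6.79, 7.96]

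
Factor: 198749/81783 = 853/351 = 3^( - 3)*13^( - 1)*853^1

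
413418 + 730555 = 1143973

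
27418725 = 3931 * 6975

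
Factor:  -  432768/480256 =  - 2^(  -  3)*3^1 * 7^1*23^1 *67^ ( - 1) = - 483/536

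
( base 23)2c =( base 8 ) 72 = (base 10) 58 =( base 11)53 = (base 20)2i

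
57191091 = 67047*853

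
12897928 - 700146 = 12197782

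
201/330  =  67/110 =0.61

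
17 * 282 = 4794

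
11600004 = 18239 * 636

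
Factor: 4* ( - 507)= - 2^2*3^1 * 13^2 = - 2028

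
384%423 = 384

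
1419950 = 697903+722047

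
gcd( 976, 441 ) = 1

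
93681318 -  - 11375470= 105056788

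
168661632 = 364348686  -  195687054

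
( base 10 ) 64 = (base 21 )31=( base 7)121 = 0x40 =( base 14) 48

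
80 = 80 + 0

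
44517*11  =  489687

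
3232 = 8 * 404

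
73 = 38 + 35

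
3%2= 1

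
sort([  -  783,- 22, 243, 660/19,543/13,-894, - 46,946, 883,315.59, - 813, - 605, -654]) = [ - 894, - 813, - 783, - 654,-605, - 46,-22,660/19,543/13,243,315.59,883,946]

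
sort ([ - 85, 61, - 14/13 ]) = [ - 85, - 14/13 , 61 ]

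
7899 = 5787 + 2112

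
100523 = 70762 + 29761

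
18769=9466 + 9303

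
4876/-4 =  - 1219/1 = -  1219.00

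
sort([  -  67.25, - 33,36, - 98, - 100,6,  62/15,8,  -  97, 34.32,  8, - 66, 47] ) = [-100, - 98, - 97,-67.25,-66, - 33,62/15, 6, 8, 8, 34.32,36, 47]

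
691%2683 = 691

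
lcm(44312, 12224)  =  354496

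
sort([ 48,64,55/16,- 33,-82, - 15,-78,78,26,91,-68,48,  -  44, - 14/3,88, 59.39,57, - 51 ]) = [ - 82 , - 78, - 68, - 51, - 44 , - 33, - 15,-14/3,55/16,26,48,48,57,59.39, 64 , 78,88, 91] 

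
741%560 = 181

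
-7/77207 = - 1 + 77200/77207 = -0.00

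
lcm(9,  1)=9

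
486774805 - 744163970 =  - 257389165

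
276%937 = 276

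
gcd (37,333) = 37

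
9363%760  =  243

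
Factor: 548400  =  2^4 * 3^1*5^2*457^1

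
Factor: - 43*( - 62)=2666 = 2^1*31^1 * 43^1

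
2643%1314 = 15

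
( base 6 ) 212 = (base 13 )62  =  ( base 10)80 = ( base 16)50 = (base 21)3H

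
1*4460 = 4460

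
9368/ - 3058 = -4684/1529 = - 3.06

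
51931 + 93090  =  145021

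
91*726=66066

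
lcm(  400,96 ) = 2400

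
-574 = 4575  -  5149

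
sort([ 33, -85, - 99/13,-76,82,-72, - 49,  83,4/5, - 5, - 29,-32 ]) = [ - 85 , - 76, - 72,  -  49, - 32, - 29, - 99/13, - 5, 4/5, 33,82,83 ]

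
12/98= 6/49 = 0.12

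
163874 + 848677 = 1012551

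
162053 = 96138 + 65915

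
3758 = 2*1879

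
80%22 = 14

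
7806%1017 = 687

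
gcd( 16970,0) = 16970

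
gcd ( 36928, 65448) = 8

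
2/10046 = 1/5023 = 0.00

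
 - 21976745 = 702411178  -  724387923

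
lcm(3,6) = 6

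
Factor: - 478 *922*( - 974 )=429257384 = 2^3*239^1*461^1*487^1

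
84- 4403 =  - 4319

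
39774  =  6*6629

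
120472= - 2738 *( - 44 ) 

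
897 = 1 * 897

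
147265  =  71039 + 76226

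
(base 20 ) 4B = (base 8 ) 133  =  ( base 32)2R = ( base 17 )56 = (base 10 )91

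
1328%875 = 453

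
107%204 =107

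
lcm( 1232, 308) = 1232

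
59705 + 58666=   118371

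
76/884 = 19/221 = 0.09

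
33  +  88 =121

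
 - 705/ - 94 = 7 + 1/2 = 7.50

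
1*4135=4135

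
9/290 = 9/290 =0.03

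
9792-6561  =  3231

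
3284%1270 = 744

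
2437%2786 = 2437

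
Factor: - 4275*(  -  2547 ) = 3^4*5^2*19^1 * 283^1 = 10888425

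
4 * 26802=107208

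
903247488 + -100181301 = 803066187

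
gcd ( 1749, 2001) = 3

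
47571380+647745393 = 695316773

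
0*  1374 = 0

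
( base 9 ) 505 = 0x19A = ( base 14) 214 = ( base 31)d7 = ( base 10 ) 410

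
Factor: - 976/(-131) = 2^4 * 61^1 * 131^ (-1 ) 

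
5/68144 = 5/68144 = 0.00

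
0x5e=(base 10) 94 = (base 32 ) 2u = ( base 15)64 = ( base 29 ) 37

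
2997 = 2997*1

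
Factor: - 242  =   - 2^1*11^2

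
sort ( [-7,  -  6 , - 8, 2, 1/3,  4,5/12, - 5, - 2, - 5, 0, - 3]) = [ - 8,-7, - 6 , - 5,-5, - 3, - 2,0,1/3, 5/12, 2,4 ]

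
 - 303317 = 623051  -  926368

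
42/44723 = 6/6389 =0.00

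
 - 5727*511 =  - 2926497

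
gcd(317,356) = 1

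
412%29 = 6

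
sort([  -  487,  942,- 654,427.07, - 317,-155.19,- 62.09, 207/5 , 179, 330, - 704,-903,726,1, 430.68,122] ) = [ - 903,- 704, - 654, - 487, - 317, - 155.19,-62.09,1,207/5,122 , 179,330 , 427.07,430.68, 726 , 942]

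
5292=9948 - 4656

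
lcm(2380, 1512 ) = 128520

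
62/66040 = 31/33020 = 0.00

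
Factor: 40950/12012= 2^( - 1 )*3^1*5^2*11^( - 1)= 75/22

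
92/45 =92/45 =2.04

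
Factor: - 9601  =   - 9601^1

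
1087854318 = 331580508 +756273810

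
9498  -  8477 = 1021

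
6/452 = 3/226 = 0.01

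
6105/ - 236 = -26 + 31/236 = - 25.87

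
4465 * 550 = 2455750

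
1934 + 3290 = 5224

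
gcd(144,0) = 144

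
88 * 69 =6072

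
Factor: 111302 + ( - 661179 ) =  - 549877^1 = - 549877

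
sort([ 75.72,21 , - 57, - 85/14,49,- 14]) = [- 57, - 14, - 85/14,21,49,75.72] 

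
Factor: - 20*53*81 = -85860 = -2^2*3^4*5^1*53^1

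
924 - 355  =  569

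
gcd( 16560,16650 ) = 90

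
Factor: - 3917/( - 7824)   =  2^(-4)*3^( - 1)*163^(-1) * 3917^1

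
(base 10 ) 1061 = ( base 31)137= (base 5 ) 13221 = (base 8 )2045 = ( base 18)34h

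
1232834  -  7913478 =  - 6680644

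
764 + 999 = 1763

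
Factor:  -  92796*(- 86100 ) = 2^4 * 3^2*5^2*7^1 * 11^1 * 19^1*37^1*41^1 = 7989735600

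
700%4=0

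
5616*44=247104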